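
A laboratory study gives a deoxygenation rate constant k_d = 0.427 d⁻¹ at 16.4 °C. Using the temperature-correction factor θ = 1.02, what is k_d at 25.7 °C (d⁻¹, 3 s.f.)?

k_d(T₂) = k_d(T₁) · θ^(T₂−T₁) = 0.427 × 1.02^(25.7−16.4)
= 0.427 × 1.02^9.30 = 0.427 × 1.202 = 0.5133 d⁻¹.

k_d ≈ 0.513 d⁻¹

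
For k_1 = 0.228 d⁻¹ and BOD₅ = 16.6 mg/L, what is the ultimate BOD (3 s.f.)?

BOD₅ = L₀(1 − e^(−5k_1)) ⇒ L₀ = BOD₅ / (1 − e^(−5×0.228))
= 16.6 / (1 − 0.3198) = 16.6 / 0.6802 = 24.41 mg/L.

L₀ ≈ 24.4 mg/L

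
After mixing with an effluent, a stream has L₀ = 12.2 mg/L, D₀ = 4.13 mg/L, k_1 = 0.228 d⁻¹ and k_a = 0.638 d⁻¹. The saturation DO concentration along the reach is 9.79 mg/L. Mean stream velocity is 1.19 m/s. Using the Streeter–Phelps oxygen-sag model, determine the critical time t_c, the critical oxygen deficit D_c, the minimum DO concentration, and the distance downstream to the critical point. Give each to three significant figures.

t_c = [1/(k_a−k_1)] ln[(k_a/k_1)(1 − D₀(k_a−k_1)/(k_1 L₀))]
= [1/(0.638−0.228)] ln[(0.638/0.228)(1 − 4.13×0.4100/(0.228×12.2))]
= (1/0.4100) ln[2.798 × 0.3912] = 2.439 × ln(1.095) = 2.439 × 0.09058 = 0.2209 d.
D_c = (k_1/k_a) L₀ e^(−k_1 t_c) = (0.228/0.638) × 12.2 × e^(−0.228×0.2209) = 0.3574 × 12.2 × 0.9509 = 4.146 mg/L.
Minimum DO = C_s − D_c = 9.79 − 4.146 = 5.644 mg/L.
x_c = v t_c = 1.19 m/s × 0.2209 d × 86400 s/d = 22720 m ≈ 22.7 km.

t_c ≈ 0.221 d; D_c ≈ 4.15 mg/L; min DO ≈ 5.64 mg/L; x_c ≈ 22.7 km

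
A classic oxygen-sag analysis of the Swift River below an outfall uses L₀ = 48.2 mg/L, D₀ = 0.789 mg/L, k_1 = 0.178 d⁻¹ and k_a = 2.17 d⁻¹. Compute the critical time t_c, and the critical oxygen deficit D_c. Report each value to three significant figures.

t_c = [1/(k_a−k_1)] ln[(k_a/k_1)(1 − D₀(k_a−k_1)/(k_1 L₀))]
= [1/(2.17−0.178)] ln[(2.17/0.178)(1 − 0.789×1.992/(0.178×48.2))]
= (1/1.992) ln[12.19 × 0.8168] = 0.5020 × ln(9.958) = 0.5020 × 2.298 = 1.154 d.
D_c = (k_1/k_a) L₀ e^(−k_1 t_c) = (0.178/2.17) × 48.2 × e^(−0.178×1.154) = 0.08203 × 48.2 × 0.8143 = 3.220 mg/L.

t_c ≈ 1.15 d; D_c ≈ 3.22 mg/L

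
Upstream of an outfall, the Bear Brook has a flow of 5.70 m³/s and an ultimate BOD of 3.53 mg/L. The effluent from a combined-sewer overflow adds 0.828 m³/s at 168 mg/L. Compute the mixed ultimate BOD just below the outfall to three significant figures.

Flow-weighted mixing: C = (Q_r C_r + Q_w C_w)/(Q_r + Q_w)
= (5.70×3.53 + 0.828×168)/(5.70 + 0.828) = 159.2/6.528 = 24.39 mg/L.

24.4 mg/L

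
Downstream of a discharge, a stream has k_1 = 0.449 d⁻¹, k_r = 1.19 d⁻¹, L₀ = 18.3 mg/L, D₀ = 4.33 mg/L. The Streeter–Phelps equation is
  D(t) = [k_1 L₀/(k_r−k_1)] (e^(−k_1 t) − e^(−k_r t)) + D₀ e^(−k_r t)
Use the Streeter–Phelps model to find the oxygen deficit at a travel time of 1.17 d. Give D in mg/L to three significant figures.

D ≈ 4.88 mg/L

k_1 L₀/(k_r−k_1) = 0.449×18.3/(1.19−0.449) = 8.217/0.7410 = 11.09 mg/L.
e^(−k_1 t) = e^(−0.449×1.170) = 0.5914; e^(−k_r t) = e^(−1.19×1.170) = 0.2485.
D = 11.09 × (0.5914 − 0.2485) + 4.33 × 0.2485 = 3.802 + 1.076 = 4.878 mg/L.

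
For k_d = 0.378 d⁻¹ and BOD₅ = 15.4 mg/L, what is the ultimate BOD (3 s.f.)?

BOD₅ = L₀(1 − e^(−5k_d)) ⇒ L₀ = BOD₅ / (1 − e^(−5×0.378))
= 15.4 / (1 − 0.1511) = 15.4 / 0.8489 = 18.14 mg/L.

L₀ ≈ 18.1 mg/L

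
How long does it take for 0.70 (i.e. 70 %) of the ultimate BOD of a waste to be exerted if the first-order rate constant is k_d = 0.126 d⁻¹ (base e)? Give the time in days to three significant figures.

t ≈ 9.56 d

y/L₀ = 1 − e^(−k_d t) = 0.70 ⇒ e^(−k_d t) = 0.300
t = −ln(0.300) / 0.126 = 1.204 / 0.126 = 9.555 d.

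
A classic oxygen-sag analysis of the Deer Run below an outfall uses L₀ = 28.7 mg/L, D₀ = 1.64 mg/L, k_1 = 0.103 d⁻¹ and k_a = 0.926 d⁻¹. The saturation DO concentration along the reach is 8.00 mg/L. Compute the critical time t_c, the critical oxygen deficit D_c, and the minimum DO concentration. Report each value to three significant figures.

t_c ≈ 1.93 d; D_c ≈ 2.62 mg/L; min DO ≈ 5.38 mg/L

t_c = [1/(k_a−k_1)] ln[(k_a/k_1)(1 − D₀(k_a−k_1)/(k_1 L₀))]
= [1/(0.926−0.103)] ln[(0.926/0.103)(1 − 1.64×0.8230/(0.103×28.7))]
= (1/0.8230) ln[8.990 × 0.5434] = 1.215 × ln(4.885) = 1.215 × 1.586 = 1.927 d.
D_c = (k_1/k_a) L₀ e^(−k_1 t_c) = (0.103/0.926) × 28.7 × e^(−0.103×1.927) = 0.1112 × 28.7 × 0.8199 = 2.618 mg/L.
Minimum DO = C_s − D_c = 8.00 − 2.618 = 5.382 mg/L.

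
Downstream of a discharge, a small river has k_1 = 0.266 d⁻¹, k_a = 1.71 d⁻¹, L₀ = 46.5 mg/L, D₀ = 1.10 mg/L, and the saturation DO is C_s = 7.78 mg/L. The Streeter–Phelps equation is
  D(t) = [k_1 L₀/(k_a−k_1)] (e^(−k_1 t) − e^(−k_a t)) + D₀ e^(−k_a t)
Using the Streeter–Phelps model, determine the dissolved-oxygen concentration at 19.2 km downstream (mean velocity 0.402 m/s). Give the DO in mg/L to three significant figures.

Travel time t = x/v = 19.2 km / (0.402 m/s) = 19200 m / 0.402 m/s = 47760 s = 0.5528 d.
k_1 L₀/(k_a−k_1) = 0.266×46.5/(1.71−0.266) = 12.37/1.444 = 8.566 mg/L.
e^(−k_1 t) = e^(−0.266×0.5528) = 0.8633; e^(−k_a t) = e^(−1.71×0.5528) = 0.3886.
D = 8.566 × (0.8633 − 0.3886) + 1.10 × 0.3886 = 4.066 + 0.4274 = 4.493 mg/L.
DO = C_s − D = 7.78 − 4.493 = 3.287 mg/L.

DO ≈ 3.29 mg/L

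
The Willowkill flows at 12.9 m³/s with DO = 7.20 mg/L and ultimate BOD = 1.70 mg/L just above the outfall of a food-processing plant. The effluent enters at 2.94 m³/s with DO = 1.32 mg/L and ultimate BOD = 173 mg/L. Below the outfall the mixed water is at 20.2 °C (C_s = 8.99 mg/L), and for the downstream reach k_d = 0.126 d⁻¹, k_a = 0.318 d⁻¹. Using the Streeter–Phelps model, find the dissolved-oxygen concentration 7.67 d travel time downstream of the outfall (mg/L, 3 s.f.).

Mixed DO = (12.9×7.20 + 2.94×1.32)/(12.9+2.94) = 96.76/15.84 = 6.109 mg/L.
Mixed L₀ = (12.9×1.70 + 2.94×173)/(15.84) = 530.5/15.84 = 33.49 mg/L.
Initial deficit D₀ = C_s − DO₀ = 8.99 − 6.109 = 2.881 mg/L.
D(7.67) = [0.126×33.49/(0.318−0.126)](e^(−0.126×7.67) − e^(−0.318×7.67)) + 2.881 e^(−0.318×7.67)
= 21.98 × (0.3804 − 0.08724) + 2.881 × 0.08724 = 6.696 mg/L.
DO = 8.99 − 6.696 = 2.294 mg/L.

DO ≈ 2.29 mg/L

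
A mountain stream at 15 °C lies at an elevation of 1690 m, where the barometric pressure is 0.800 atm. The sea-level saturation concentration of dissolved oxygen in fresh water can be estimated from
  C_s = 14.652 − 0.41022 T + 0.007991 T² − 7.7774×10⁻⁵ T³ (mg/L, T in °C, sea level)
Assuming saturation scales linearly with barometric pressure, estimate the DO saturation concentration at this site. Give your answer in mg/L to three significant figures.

C_s ≈ 8.03 mg/L

At sea level: C_s = 14.652 − 0.41022×15 + 0.007991×15² − 7.7774×10⁻⁵×15³ = 10.03 mg/L.
Pressure correction: C_s' = 10.03 × 0.800 = 8.027 mg/L.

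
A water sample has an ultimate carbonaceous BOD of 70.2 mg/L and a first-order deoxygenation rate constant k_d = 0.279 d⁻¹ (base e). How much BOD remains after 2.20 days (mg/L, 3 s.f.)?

L_t = L₀ e^(−k_d t) = 70.2 × e^(−0.279×2.20) = 70.2 × 0.5413 = 38.00 mg/L.

L ≈ 38.0 mg/L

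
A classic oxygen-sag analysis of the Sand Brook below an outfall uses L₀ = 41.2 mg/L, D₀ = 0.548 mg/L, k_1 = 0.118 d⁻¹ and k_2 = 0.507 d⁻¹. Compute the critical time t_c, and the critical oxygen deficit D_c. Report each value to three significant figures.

With k_2/k_1 = 4.297 and 1 − D₀(k_2−k_1)/(k_1 L₀) = 0.9562,
t_c = ln(4.297 × 0.9562) / (0.507 − 0.118) = ln(4.108) / 0.3890 = 1.413/0.3890 = 3.632 d.
D_c = (k_1/k_2) L₀ e^(−k_1 t_c) = (0.118/0.507) × 41.2 × e^(−0.118×3.632) = 0.2327 × 41.2 × 0.6514 = 6.246 mg/L.

t_c ≈ 3.63 d; D_c ≈ 6.25 mg/L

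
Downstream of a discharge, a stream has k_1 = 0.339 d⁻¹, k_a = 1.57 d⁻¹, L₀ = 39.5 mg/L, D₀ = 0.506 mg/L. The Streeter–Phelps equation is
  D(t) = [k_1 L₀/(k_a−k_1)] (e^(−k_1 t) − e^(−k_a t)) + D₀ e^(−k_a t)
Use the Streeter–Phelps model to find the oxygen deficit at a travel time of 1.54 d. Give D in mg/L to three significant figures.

D ≈ 5.53 mg/L

k_1 L₀/(k_a−k_1) = 0.339×39.5/(1.57−0.339) = 13.39/1.231 = 10.88 mg/L.
e^(−k_1 t) = e^(−0.339×1.540) = 0.5933; e^(−k_a t) = e^(−1.57×1.540) = 0.08912.
D = 10.88 × (0.5933 − 0.08912) + 0.506 × 0.08912 = 5.484 + 0.04509 = 5.529 mg/L.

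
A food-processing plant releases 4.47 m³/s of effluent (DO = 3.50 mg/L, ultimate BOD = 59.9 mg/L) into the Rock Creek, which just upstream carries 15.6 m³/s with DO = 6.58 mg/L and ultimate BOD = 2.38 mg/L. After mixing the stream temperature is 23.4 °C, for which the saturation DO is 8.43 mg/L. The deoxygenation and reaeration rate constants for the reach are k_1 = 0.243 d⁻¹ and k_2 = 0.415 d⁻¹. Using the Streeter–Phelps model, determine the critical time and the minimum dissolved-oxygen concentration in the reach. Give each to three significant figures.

Mixed DO = (15.6×6.58 + 4.47×3.50)/(15.6+4.47) = 118.3/20.07 = 5.894 mg/L.
Mixed L₀ = (15.6×2.38 + 4.47×59.9)/(20.07) = 304.9/20.07 = 15.19 mg/L.
Initial deficit D₀ = C_s − DO₀ = 8.43 − 5.894 = 2.536 mg/L.
t_c = (1/0.1720) ln[(0.415/0.243)(1 − 2.536×0.1720/(0.243×15.19))] = 5.814 × ln(1.506) = 2.381 d.
D_c = (0.243/0.415) × 15.19 × e^(−0.243×2.381) = 0.5855 × 15.19 × 0.5607 = 4.988 mg/L.
Minimum DO = 8.43 − 4.988 = 3.442 mg/L.

t_c ≈ 2.38 d; minimum DO ≈ 3.44 mg/L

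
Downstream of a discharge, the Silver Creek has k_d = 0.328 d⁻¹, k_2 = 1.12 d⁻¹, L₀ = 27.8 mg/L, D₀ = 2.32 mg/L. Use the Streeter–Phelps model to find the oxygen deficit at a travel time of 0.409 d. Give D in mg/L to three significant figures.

D ≈ 4.25 mg/L

k_d L₀/(k_2−k_d) = 0.328×27.8/(1.12−0.328) = 9.118/0.7920 = 11.51 mg/L.
e^(−k_d t) = e^(−0.328×0.4090) = 0.8745; e^(−k_2 t) = e^(−1.12×0.4090) = 0.6325.
D = 11.51 × (0.8745 − 0.6325) + 2.32 × 0.6325 = 2.786 + 1.467 = 4.253 mg/L.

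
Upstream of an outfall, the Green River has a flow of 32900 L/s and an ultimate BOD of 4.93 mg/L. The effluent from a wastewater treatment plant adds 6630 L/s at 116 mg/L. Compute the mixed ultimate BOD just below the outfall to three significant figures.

Flow-weighted mixing: C = (Q_r C_r + Q_w C_w)/(Q_r + Q_w)
= (32900×4.93 + 6630×116)/(32900 + 6630) = 931300/39530 = 23.56 mg/L.

23.6 mg/L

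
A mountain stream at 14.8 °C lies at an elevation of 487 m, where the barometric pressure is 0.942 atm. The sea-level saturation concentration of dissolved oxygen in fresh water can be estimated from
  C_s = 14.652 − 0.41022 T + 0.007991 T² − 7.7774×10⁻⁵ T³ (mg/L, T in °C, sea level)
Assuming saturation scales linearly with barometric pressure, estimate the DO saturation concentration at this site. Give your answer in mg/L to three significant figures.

At sea level: C_s = 14.652 − 0.41022×14.8 + 0.007991×14.8² − 7.7774×10⁻⁵×14.8³ = 10.08 mg/L.
Pressure correction: C_s' = 10.08 × 0.942 = 9.494 mg/L.

C_s ≈ 9.49 mg/L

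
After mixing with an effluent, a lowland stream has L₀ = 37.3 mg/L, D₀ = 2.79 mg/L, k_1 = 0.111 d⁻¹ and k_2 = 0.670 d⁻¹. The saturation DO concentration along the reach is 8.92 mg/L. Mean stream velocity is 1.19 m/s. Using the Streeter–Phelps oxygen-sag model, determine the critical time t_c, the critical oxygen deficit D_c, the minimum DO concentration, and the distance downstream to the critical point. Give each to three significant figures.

t_c ≈ 2.37 d; D_c ≈ 4.75 mg/L; min DO ≈ 4.17 mg/L; x_c ≈ 244 km

t_c = [1/(k_2−k_1)] ln[(k_2/k_1)(1 − D₀(k_2−k_1)/(k_1 L₀))]
= [1/(0.670−0.111)] ln[(0.670/0.111)(1 − 2.79×0.5590/(0.111×37.3))]
= (1/0.5590) ln[6.036 × 0.6233] = 1.789 × ln(3.762) = 1.789 × 1.325 = 2.370 d.
D_c = (k_1/k_2) L₀ e^(−k_1 t_c) = (0.111/0.670) × 37.3 × e^(−0.111×2.370) = 0.1657 × 37.3 × 0.7687 = 4.750 mg/L.
Minimum DO = C_s − D_c = 8.92 − 4.750 = 4.170 mg/L.
x_c = v t_c = 1.19 m/s × 2.370 d × 86400 s/d = 243700 m ≈ 244 km.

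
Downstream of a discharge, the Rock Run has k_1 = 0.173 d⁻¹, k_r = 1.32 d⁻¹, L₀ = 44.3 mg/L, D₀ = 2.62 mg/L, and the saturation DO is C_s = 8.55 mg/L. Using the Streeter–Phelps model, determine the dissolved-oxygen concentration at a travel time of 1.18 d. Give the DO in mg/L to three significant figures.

k_1 L₀/(k_r−k_1) = 0.173×44.3/(1.32−0.173) = 7.664/1.147 = 6.682 mg/L.
e^(−k_1 t) = e^(−0.173×1.180) = 0.8153; e^(−k_r t) = e^(−1.32×1.180) = 0.2106.
D = 6.682 × (0.8153 − 0.2106) + 2.62 × 0.2106 = 4.040 + 0.5519 = 4.592 mg/L.
DO = C_s − D = 8.55 − 4.592 = 3.958 mg/L.

DO ≈ 3.96 mg/L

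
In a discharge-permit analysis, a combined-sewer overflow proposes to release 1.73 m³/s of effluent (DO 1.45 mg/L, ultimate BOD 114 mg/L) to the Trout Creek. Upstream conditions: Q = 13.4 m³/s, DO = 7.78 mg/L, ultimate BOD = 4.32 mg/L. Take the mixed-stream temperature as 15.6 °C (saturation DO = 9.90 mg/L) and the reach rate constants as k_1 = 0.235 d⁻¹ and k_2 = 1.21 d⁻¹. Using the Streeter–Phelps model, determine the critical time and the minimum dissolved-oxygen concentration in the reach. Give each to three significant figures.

t_c ≈ 0.447 d; minimum DO ≈ 6.95 mg/L

Mixed DO = (13.4×7.78 + 1.73×1.45)/(13.4+1.73) = 106.8/15.13 = 7.056 mg/L.
Mixed L₀ = (13.4×4.32 + 1.73×114)/(15.13) = 255.1/15.13 = 16.86 mg/L.
Initial deficit D₀ = C_s − DO₀ = 9.90 − 7.056 = 2.844 mg/L.
t_c = (1/0.9750) ln[(1.21/0.235)(1 − 2.844×0.9750/(0.235×16.86))] = 1.026 × ln(1.546) = 0.4468 d.
D_c = (0.235/1.21) × 16.86 × e^(−0.235×0.4468) = 0.1942 × 16.86 × 0.9003 = 2.948 mg/L.
Minimum DO = 9.90 − 2.948 = 6.952 mg/L.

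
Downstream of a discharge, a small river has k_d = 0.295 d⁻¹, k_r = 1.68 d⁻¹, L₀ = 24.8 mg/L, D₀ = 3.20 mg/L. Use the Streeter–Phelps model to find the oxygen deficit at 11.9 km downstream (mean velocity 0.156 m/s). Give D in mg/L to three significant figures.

Travel time t = x/v = 11.9 km / (0.156 m/s) = 11900 m / 0.156 m/s = 76280 s = 0.8829 d.
k_d L₀/(k_r−k_d) = 0.295×24.8/(1.68−0.295) = 7.316/1.385 = 5.282 mg/L.
e^(−k_d t) = e^(−0.295×0.8829) = 0.7707; e^(−k_r t) = e^(−1.68×0.8829) = 0.2269.
D = 5.282 × (0.7707 − 0.2269) + 3.20 × 0.2269 = 2.873 + 0.7261 = 3.599 mg/L.

D ≈ 3.60 mg/L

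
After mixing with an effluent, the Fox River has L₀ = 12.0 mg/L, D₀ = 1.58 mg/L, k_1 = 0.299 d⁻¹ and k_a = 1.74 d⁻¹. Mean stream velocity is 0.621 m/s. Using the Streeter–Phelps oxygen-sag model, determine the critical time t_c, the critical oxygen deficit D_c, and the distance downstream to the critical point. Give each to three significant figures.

At the critical point dD/dt = 0, so k_1 L₀ e^(−k_1 t) = k_a D. Substituting D(t) from the Streeter–Phelps equation and solving for t gives
t_c = ln[(k_a/k_1)(1 − D₀(k_a−k_1)/(k_1 L₀))] / (k_a−k_1).
Here k_a−k_1 = 1.441 d⁻¹ and 1 − D₀(k_a−k_1)/(k_1 L₀) = 1 − 1.58×1.441/(0.299×12.0) = 0.3654, so
t_c = ln(5.819 × 0.3654) / 1.441 = 0.7546 / 1.441 = 0.5236 d.
D_c = (k_1/k_a) L₀ e^(−k_1 t_c) = (0.299/1.74) × 12.0 × e^(−0.299×0.5236) = 0.1718 × 12.0 × 0.8551 = 1.763 mg/L.
x_c = v t_c = 0.621 m/s × 0.5236 d × 86400 s/d = 28100 m ≈ 28.1 km.

t_c ≈ 0.524 d; D_c ≈ 1.76 mg/L; x_c ≈ 28.1 km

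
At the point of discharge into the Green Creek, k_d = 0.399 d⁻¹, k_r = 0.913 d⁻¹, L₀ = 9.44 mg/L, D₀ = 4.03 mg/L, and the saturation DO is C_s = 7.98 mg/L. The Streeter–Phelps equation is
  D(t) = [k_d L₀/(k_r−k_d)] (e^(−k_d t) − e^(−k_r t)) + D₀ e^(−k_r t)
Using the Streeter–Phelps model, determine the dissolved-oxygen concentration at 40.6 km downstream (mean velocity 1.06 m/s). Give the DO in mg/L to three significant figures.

DO ≈ 4.04 mg/L

Travel time t = x/v = 40.6 km / (1.06 m/s) = 40600 m / 1.06 m/s = 38300 s = 0.4433 d.
k_d L₀/(k_r−k_d) = 0.399×9.44/(0.913−0.399) = 3.767/0.5140 = 7.328 mg/L.
e^(−k_d t) = e^(−0.399×0.4433) = 0.8379; e^(−k_r t) = e^(−0.913×0.4433) = 0.6671.
D = 7.328 × (0.8379 − 0.6671) + 4.03 × 0.6671 = 1.251 + 2.689 = 3.940 mg/L.
DO = C_s − D = 7.98 − 3.940 = 4.040 mg/L.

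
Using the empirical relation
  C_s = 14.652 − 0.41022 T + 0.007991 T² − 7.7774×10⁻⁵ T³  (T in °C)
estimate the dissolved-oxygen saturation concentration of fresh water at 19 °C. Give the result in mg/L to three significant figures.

C_s = 14.652 − 0.41022×19 + 0.007991×19² − 7.7774×10⁻⁵×19³ = 9.209 mg/L.

C_s ≈ 9.21 mg/L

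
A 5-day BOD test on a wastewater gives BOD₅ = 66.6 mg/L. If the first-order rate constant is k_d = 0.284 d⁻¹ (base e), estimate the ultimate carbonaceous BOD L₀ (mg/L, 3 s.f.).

L₀ ≈ 87.8 mg/L

BOD₅ = L₀(1 − e^(−5k_d)) ⇒ L₀ = BOD₅ / (1 − e^(−5×0.284))
= 66.6 / (1 − 0.2417) = 66.6 / 0.7583 = 87.83 mg/L.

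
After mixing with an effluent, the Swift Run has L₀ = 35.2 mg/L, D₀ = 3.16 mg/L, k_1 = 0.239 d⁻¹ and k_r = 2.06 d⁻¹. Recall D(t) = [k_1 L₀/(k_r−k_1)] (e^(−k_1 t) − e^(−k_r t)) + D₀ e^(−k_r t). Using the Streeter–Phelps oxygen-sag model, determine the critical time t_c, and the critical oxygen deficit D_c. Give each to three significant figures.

With k_r/k_1 = 8.619 and 1 − D₀(k_r−k_1)/(k_1 L₀) = 0.3160,
t_c = ln(8.619 × 0.3160) / (2.06 − 0.239) = ln(2.724) / 1.821 = 1.002/1.821 = 0.5502 d.
D_c = (k_1/k_r) L₀ e^(−k_1 t_c) = (0.239/2.06) × 35.2 × e^(−0.239×0.5502) = 0.1160 × 35.2 × 0.8768 = 3.581 mg/L.

t_c ≈ 0.550 d; D_c ≈ 3.58 mg/L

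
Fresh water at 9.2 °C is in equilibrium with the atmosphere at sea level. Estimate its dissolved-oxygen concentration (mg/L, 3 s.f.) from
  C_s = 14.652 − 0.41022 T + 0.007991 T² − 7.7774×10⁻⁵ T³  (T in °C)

C_s = 14.652 − 0.41022×9.2 + 0.007991×9.2² − 7.7774×10⁻⁵×9.2³ = 11.49 mg/L.

C_s ≈ 11.5 mg/L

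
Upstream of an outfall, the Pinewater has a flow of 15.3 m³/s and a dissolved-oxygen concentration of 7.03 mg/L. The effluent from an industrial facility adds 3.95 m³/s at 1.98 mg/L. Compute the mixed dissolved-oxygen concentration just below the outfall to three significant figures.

5.99 mg/L

Flow-weighted mixing: C = (Q_r C_r + Q_w C_w)/(Q_r + Q_w)
= (15.3×7.03 + 3.95×1.98)/(15.3 + 3.95) = 115.4/19.25 = 5.994 mg/L.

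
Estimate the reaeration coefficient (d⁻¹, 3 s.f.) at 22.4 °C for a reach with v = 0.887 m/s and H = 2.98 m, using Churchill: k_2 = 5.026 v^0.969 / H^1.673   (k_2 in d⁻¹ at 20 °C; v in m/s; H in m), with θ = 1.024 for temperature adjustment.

k_2 ≈ 0.762 d⁻¹

k_2(20) = 5.026 × 0.887^0.969 / 2.98^1.673 = 5.026 × 0.8903 / 6.214 = 0.7201 d⁻¹.
k_2(22.4) = 0.7201 × 1.024^(22.4−20) = 0.7201 × 1.059 = 0.7623 d⁻¹.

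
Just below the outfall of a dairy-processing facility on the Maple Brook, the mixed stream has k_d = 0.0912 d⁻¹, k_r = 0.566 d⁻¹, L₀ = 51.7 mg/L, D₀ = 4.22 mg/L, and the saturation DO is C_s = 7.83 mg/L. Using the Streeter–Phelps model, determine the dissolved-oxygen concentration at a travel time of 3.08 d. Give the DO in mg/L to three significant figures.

DO ≈ 1.33 mg/L

k_d L₀/(k_r−k_d) = 0.0912×51.7/(0.566−0.0912) = 4.715/0.4748 = 9.931 mg/L.
e^(−k_d t) = e^(−0.0912×3.080) = 0.7551; e^(−k_r t) = e^(−0.566×3.080) = 0.1749.
D = 9.931 × (0.7551 − 0.1749) + 4.22 × 0.1749 = 5.761 + 0.7383 = 6.500 mg/L.
DO = C_s − D = 7.83 − 6.500 = 1.330 mg/L.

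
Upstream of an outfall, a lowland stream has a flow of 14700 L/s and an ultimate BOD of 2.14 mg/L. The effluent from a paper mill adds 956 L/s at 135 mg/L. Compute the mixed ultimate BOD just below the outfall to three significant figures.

10.3 mg/L

Flow-weighted mixing: C = (Q_r C_r + Q_w C_w)/(Q_r + Q_w)
= (14700×2.14 + 956×135)/(14700 + 956) = 160500/15660 = 10.25 mg/L.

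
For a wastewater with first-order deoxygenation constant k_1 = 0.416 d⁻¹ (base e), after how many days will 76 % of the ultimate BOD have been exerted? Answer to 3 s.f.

y/L₀ = 1 − e^(−k_1 t) = 0.76 ⇒ e^(−k_1 t) = 0.240
t = −ln(0.240) / 0.416 = 1.427 / 0.416 = 3.431 d.

t ≈ 3.43 d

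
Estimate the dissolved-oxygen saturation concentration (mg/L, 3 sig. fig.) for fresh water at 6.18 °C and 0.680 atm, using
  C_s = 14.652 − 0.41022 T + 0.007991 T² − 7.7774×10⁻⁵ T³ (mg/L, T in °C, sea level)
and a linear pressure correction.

At sea level: C_s = 14.652 − 0.41022×6.18 + 0.007991×6.18² − 7.7774×10⁻⁵×6.18³ = 12.40 mg/L.
Pressure correction: C_s' = 12.40 × 0.680 = 8.435 mg/L.

C_s ≈ 8.43 mg/L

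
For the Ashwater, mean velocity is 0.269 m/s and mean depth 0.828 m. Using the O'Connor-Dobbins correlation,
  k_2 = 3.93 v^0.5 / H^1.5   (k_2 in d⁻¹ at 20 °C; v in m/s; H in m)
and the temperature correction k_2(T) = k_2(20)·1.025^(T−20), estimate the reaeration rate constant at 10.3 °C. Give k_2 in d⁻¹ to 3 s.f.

k_2 ≈ 2.13 d⁻¹

k_2(20) = 3.93 × 0.269^0.5 / 0.828^1.5 = 3.93 × 0.5187 / 0.7534 = 2.705 d⁻¹.
k_2(10.3) = 2.705 × 1.025^(10.3−20) = 2.705 × 0.7870 = 2.129 d⁻¹.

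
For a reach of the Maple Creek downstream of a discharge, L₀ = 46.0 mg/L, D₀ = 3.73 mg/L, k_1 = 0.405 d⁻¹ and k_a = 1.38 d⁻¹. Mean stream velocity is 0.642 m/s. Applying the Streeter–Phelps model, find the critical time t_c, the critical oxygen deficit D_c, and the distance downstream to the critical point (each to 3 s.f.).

t_c ≈ 1.03 d; D_c ≈ 8.88 mg/L; x_c ≈ 57.4 km

At the critical point dD/dt = 0, so k_1 L₀ e^(−k_1 t) = k_a D. Substituting D(t) from the Streeter–Phelps equation and solving for t gives
t_c = ln[(k_a/k_1)(1 − D₀(k_a−k_1)/(k_1 L₀))] / (k_a−k_1).
Here k_a−k_1 = 0.9750 d⁻¹ and 1 − D₀(k_a−k_1)/(k_1 L₀) = 1 − 3.73×0.9750/(0.405×46.0) = 0.8048, so
t_c = ln(3.407 × 0.8048) / 0.9750 = 1.009 / 0.9750 = 1.035 d.
L(t_c) = L₀ e^(−k_1 t_c) = 46.0 × 0.6577 = 30.25 mg/L, and at the critical point k_a D_c = k_1 L, so D_c = (0.405/1.38) × 30.25 = 8.879 mg/L.
x_c = v t_c = 0.642 m/s × 1.035 d × 86400 s/d = 57390 m ≈ 57.4 km.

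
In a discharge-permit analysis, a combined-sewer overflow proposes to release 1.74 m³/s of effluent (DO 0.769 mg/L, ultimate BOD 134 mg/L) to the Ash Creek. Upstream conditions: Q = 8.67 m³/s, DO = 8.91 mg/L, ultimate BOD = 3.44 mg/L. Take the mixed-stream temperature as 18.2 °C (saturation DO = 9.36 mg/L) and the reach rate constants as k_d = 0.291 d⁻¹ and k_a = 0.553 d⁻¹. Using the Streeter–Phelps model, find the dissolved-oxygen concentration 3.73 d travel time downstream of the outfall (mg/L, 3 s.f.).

Mixed DO = (8.67×8.91 + 1.74×0.769)/(8.67+1.74) = 78.59/10.41 = 7.549 mg/L.
Mixed L₀ = (8.67×3.44 + 1.74×134)/(10.41) = 263.0/10.41 = 25.26 mg/L.
Initial deficit D₀ = C_s − DO₀ = 9.36 − 7.549 = 1.811 mg/L.
D(3.73) = [0.291×25.26/(0.553−0.291)](e^(−0.291×3.73) − e^(−0.553×3.73)) + 1.811 e^(−0.553×3.73)
= 28.06 × (0.3378 − 0.1271) + 1.811 × 0.1271 = 6.141 mg/L.
DO = 9.36 − 6.141 = 3.219 mg/L.

DO ≈ 3.22 mg/L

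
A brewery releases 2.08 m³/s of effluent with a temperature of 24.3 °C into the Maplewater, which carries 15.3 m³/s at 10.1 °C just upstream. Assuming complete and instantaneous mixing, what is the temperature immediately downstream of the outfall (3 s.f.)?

11.8 °C

Flow-weighted mixing: C = (Q_r C_r + Q_w C_w)/(Q_r + Q_w)
= (15.3×10.1 + 2.08×24.3)/(15.3 + 2.08) = 205.1/17.38 = 11.80 °C.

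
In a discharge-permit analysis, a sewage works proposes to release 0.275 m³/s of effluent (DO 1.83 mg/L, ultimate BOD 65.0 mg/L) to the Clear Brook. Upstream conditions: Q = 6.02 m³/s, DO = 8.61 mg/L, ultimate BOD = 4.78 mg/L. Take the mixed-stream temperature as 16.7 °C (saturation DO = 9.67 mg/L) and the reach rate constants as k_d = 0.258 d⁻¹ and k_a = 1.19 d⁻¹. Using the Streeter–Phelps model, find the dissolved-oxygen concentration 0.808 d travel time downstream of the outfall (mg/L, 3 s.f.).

Mixed DO = (6.02×8.61 + 0.275×1.83)/(6.02+0.275) = 52.34/6.295 = 8.314 mg/L.
Mixed L₀ = (6.02×4.78 + 0.275×65.0)/(6.295) = 46.65/6.295 = 7.411 mg/L.
Initial deficit D₀ = C_s − DO₀ = 9.67 − 8.314 = 1.356 mg/L.
D(0.808) = [0.258×7.411/(1.19−0.258)](e^(−0.258×0.808) − e^(−1.19×0.808)) + 1.356 e^(−1.19×0.808)
= 2.051 × (0.8118 − 0.3823) + 1.356 × 0.3823 = 1.400 mg/L.
DO = 9.67 − 1.400 = 8.270 mg/L.

DO ≈ 8.27 mg/L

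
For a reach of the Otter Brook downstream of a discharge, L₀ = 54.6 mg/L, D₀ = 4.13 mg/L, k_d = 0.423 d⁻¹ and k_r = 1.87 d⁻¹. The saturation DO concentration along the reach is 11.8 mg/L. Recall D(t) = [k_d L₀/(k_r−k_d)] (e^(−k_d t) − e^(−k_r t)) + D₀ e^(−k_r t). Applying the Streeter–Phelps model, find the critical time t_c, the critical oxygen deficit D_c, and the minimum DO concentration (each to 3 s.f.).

t_c ≈ 0.820 d; D_c ≈ 8.73 mg/L; min DO ≈ 3.07 mg/L

At the critical point dD/dt = 0, so k_d L₀ e^(−k_d t) = k_r D. Substituting D(t) from the Streeter–Phelps equation and solving for t gives
t_c = ln[(k_r/k_d)(1 − D₀(k_r−k_d)/(k_d L₀))] / (k_r−k_d).
Here k_r−k_d = 1.447 d⁻¹ and 1 − D₀(k_r−k_d)/(k_d L₀) = 1 − 4.13×1.447/(0.423×54.6) = 0.7412, so
t_c = ln(4.421 × 0.7412) / 1.447 = 1.187 / 1.447 = 0.8202 d.
D_c = (k_d/k_r) L₀ e^(−k_d t_c) = (0.423/1.87) × 54.6 × e^(−0.423×0.8202) = 0.2262 × 54.6 × 0.7068 = 8.730 mg/L.
Minimum DO = C_s − D_c = 11.8 − 8.730 = 3.070 mg/L.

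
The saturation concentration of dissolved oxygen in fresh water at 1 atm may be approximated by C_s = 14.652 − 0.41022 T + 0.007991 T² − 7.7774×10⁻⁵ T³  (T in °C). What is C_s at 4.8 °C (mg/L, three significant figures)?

C_s = 14.652 − 0.41022×4.8 + 0.007991×4.8² − 7.7774×10⁻⁵×4.8³ = 12.86 mg/L.

C_s ≈ 12.9 mg/L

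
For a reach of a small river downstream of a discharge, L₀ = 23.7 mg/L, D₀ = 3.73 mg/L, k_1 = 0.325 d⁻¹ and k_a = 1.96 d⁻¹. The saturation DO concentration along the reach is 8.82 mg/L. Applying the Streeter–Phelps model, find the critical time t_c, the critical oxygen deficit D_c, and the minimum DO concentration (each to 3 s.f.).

t_c ≈ 0.139 d; D_c ≈ 3.76 mg/L; min DO ≈ 5.06 mg/L

t_c = [1/(k_a−k_1)] ln[(k_a/k_1)(1 − D₀(k_a−k_1)/(k_1 L₀))]
= [1/(1.96−0.325)] ln[(1.96/0.325)(1 − 3.73×1.635/(0.325×23.7))]
= (1/1.635) ln[6.031 × 0.2082] = 0.6116 × ln(1.256) = 0.6116 × 0.2278 = 0.1393 d.
D_c = (k_1/k_a) L₀ e^(−k_1 t_c) = (0.325/1.96) × 23.7 × e^(−0.325×0.1393) = 0.1658 × 23.7 × 0.9557 = 3.756 mg/L.
Minimum DO = C_s − D_c = 8.82 − 3.756 = 5.064 mg/L.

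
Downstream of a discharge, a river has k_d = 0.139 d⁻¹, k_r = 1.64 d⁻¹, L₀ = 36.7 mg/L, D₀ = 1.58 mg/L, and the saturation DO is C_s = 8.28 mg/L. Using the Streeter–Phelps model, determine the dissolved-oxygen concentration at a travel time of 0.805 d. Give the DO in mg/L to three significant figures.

DO ≈ 5.73 mg/L

k_d L₀/(k_r−k_d) = 0.139×36.7/(1.64−0.139) = 5.101/1.501 = 3.399 mg/L.
e^(−k_d t) = e^(−0.139×0.8050) = 0.8941; e^(−k_r t) = e^(−1.64×0.8050) = 0.2671.
D = 3.399 × (0.8941 − 0.2671) + 1.58 × 0.2671 = 2.131 + 0.4220 = 2.553 mg/L.
DO = C_s − D = 8.28 − 2.553 = 5.727 mg/L.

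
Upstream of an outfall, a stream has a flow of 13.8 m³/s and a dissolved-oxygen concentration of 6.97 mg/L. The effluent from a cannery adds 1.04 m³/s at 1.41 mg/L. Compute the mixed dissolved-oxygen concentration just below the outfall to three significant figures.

Flow-weighted mixing: C = (Q_r C_r + Q_w C_w)/(Q_r + Q_w)
= (13.8×6.97 + 1.04×1.41)/(13.8 + 1.04) = 97.65/14.84 = 6.580 mg/L.

6.58 mg/L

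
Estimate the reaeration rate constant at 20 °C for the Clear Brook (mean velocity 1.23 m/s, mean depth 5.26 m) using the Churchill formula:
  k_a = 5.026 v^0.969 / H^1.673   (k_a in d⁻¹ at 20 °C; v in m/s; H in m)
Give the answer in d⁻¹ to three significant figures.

k_a ≈ 0.382 d⁻¹

k_a = 5.026 × 1.23^0.969 / 5.26^1.673 = 5.026 × 1.222 / 16.08 = 0.3821 d⁻¹.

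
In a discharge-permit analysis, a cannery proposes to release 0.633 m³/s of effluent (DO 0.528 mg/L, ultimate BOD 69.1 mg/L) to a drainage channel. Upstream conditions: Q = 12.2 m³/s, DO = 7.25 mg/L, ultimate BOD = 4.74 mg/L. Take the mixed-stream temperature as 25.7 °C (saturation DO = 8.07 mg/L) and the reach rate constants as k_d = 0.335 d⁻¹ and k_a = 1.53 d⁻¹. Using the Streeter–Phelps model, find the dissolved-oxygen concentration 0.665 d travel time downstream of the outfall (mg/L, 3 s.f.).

Mixed DO = (12.2×7.25 + 0.633×0.528)/(12.2+0.633) = 88.78/12.83 = 6.918 mg/L.
Mixed L₀ = (12.2×4.74 + 0.633×69.1)/(12.83) = 101.6/12.83 = 7.915 mg/L.
Initial deficit D₀ = C_s − DO₀ = 8.07 − 6.918 = 1.152 mg/L.
D(0.665) = [0.335×7.915/(1.53−0.335)](e^(−0.335×0.665) − e^(−1.53×0.665)) + 1.152 e^(−1.53×0.665)
= 2.219 × (0.8003 − 0.3615) + 1.152 × 0.3615 = 1.390 mg/L.
DO = 8.07 − 1.390 = 6.680 mg/L.

DO ≈ 6.68 mg/L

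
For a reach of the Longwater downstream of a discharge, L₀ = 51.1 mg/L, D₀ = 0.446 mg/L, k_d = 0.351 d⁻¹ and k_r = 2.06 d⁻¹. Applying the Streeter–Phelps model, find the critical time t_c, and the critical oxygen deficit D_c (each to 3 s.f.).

With k_r/k_d = 5.869 and 1 − D₀(k_r−k_d)/(k_d L₀) = 0.9575,
t_c = ln(5.869 × 0.9575) / (2.06 − 0.351) = ln(5.620) / 1.709 = 1.726/1.709 = 1.010 d.
L(t_c) = L₀ e^(−k_d t_c) = 51.1 × 0.7015 = 35.85 mg/L, and at the critical point k_r D_c = k_d L, so D_c = (0.351/2.06) × 35.85 = 6.108 mg/L.

t_c ≈ 1.01 d; D_c ≈ 6.11 mg/L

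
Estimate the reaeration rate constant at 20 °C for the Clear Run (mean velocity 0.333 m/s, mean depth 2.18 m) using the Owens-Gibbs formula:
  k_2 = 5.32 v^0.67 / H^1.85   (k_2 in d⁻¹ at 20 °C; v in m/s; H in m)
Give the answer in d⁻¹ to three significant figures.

k_2 ≈ 0.602 d⁻¹

k_2 = 5.32 × 0.333^0.67 / 2.18^1.85 = 5.32 × 0.4787 / 4.228 = 0.6023 d⁻¹.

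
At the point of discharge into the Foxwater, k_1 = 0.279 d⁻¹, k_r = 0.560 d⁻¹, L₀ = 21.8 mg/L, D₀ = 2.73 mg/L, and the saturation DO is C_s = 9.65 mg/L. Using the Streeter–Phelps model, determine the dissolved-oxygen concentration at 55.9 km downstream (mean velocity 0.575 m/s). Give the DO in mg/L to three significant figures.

Travel time t = x/v = 55.9 km / (0.575 m/s) = 55900 m / 0.575 m/s = 97220 s = 1.125 d.
k_1 L₀/(k_r−k_1) = 0.279×21.8/(0.560−0.279) = 6.082/0.2810 = 21.64 mg/L.
e^(−k_1 t) = e^(−0.279×1.125) = 0.7306; e^(−k_r t) = e^(−0.560×1.125) = 0.5325.
D = 21.64 × (0.7306 − 0.5325) + 2.73 × 0.5325 = 4.286 + 1.454 = 5.740 mg/L.
DO = C_s − D = 9.65 − 5.740 = 3.910 mg/L.

DO ≈ 3.91 mg/L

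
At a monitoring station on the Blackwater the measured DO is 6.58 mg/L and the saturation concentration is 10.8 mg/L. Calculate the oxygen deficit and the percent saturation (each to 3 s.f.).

D ≈ 4.22 mg/L; 60.9 % saturation

D = C_s − C = 10.8 − 6.58 = 4.22 mg/L.
% saturation = 6.58/10.8 × 100 = 60.9 %.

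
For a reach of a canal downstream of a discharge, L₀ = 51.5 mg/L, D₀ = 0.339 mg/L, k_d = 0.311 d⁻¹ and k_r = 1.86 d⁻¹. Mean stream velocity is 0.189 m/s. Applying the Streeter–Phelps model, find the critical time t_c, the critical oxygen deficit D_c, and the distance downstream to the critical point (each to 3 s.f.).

t_c ≈ 1.13 d; D_c ≈ 6.05 mg/L; x_c ≈ 18.5 km

With k_r/k_d = 5.981 and 1 − D₀(k_r−k_d)/(k_d L₀) = 0.9672,
t_c = ln(5.981 × 0.9672) / (1.86 − 0.311) = ln(5.785) / 1.549 = 1.755/1.549 = 1.133 d.
L(t_c) = L₀ e^(−k_d t_c) = 51.5 × 0.7030 = 36.20 mg/L, and at the critical point k_r D_c = k_d L, so D_c = (0.311/1.86) × 36.20 = 6.054 mg/L.
x_c = v t_c = 0.189 m/s × 1.133 d × 86400 s/d = 18500 m ≈ 18.5 km.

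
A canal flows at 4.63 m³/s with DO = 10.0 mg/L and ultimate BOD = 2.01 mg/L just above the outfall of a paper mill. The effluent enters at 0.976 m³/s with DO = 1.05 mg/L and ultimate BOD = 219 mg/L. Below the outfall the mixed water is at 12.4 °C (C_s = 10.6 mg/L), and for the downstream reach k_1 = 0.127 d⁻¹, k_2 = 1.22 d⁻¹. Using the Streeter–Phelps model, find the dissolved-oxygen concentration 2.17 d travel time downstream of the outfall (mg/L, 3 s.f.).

DO ≈ 7.27 mg/L

Mixed DO = (4.63×10.0 + 0.976×1.05)/(4.63+0.976) = 47.32/5.606 = 8.442 mg/L.
Mixed L₀ = (4.63×2.01 + 0.976×219)/(5.606) = 223.1/5.606 = 39.79 mg/L.
Initial deficit D₀ = C_s − DO₀ = 10.6 − 8.442 = 2.158 mg/L.
D(2.17) = [0.127×39.79/(1.22−0.127)](e^(−0.127×2.17) − e^(−1.22×2.17)) + 2.158 e^(−1.22×2.17)
= 4.623 × (0.7591 − 0.07084) + 2.158 × 0.07084 = 3.335 mg/L.
DO = 10.6 − 3.335 = 7.265 mg/L.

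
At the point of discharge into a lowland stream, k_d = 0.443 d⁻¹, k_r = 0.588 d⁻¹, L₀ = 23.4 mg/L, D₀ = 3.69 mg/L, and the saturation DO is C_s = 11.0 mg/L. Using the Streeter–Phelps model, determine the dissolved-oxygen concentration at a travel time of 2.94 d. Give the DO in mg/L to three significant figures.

DO ≈ 3.60 mg/L

k_d L₀/(k_r−k_d) = 0.443×23.4/(0.588−0.443) = 10.37/0.1450 = 71.49 mg/L.
e^(−k_d t) = e^(−0.443×2.940) = 0.2719; e^(−k_r t) = e^(−0.588×2.940) = 0.1775.
D = 71.49 × (0.2719 − 0.1775) + 3.69 × 0.1775 = 6.746 + 0.6550 = 7.401 mg/L.
DO = C_s − D = 11.0 − 7.401 = 3.599 mg/L.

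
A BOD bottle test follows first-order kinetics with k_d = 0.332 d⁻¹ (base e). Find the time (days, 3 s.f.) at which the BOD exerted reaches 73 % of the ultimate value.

t ≈ 3.94 d

y/L₀ = 1 − e^(−k_d t) = 0.73 ⇒ e^(−k_d t) = 0.270
t = −ln(0.270) / 0.332 = 1.309 / 0.332 = 3.944 d.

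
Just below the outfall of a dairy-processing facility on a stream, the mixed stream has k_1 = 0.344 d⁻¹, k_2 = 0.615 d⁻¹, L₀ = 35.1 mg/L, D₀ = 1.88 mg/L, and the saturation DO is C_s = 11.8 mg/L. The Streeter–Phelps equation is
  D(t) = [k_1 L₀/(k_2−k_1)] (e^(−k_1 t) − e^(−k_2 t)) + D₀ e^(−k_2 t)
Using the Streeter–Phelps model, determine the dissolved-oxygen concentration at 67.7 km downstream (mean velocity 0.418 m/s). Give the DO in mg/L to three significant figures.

DO ≈ 1.89 mg/L

Travel time t = x/v = 67.7 km / (0.418 m/s) = 67700 m / 0.418 m/s = 162000 s = 1.875 d.
k_1 L₀/(k_2−k_1) = 0.344×35.1/(0.615−0.344) = 12.07/0.2710 = 44.55 mg/L.
e^(−k_1 t) = e^(−0.344×1.875) = 0.5247; e^(−k_2 t) = e^(−0.615×1.875) = 0.3157.
D = 44.55 × (0.5247 − 0.3157) + 1.88 × 0.3157 = 9.312 + 0.5936 = 9.906 mg/L.
DO = C_s − D = 11.8 − 9.906 = 1.894 mg/L.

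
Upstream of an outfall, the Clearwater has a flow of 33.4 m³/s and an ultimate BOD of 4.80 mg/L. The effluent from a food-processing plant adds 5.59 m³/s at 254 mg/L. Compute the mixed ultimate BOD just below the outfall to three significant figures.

Flow-weighted mixing: C = (Q_r C_r + Q_w C_w)/(Q_r + Q_w)
= (33.4×4.80 + 5.59×254)/(33.4 + 5.59) = 1580/38.99 = 40.53 mg/L.

40.5 mg/L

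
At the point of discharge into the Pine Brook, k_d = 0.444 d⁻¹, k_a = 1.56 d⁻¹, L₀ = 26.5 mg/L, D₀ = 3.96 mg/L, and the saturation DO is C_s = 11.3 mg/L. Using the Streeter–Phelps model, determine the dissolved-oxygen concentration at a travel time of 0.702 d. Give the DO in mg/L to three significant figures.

k_d L₀/(k_a−k_d) = 0.444×26.5/(1.56−0.444) = 11.77/1.116 = 10.54 mg/L.
e^(−k_d t) = e^(−0.444×0.7020) = 0.7322; e^(−k_a t) = e^(−1.56×0.7020) = 0.3345.
D = 10.54 × (0.7322 − 0.3345) + 3.96 × 0.3345 = 4.193 + 1.325 = 5.518 mg/L.
DO = C_s − D = 11.3 − 5.518 = 5.782 mg/L.

DO ≈ 5.78 mg/L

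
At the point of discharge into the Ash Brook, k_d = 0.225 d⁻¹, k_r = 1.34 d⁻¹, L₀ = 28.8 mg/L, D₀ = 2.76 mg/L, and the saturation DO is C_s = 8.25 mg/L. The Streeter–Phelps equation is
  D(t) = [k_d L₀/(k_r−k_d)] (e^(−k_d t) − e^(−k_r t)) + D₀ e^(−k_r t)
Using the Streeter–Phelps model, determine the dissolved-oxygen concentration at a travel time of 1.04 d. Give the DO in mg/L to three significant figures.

DO ≈ 4.41 mg/L

k_d L₀/(k_r−k_d) = 0.225×28.8/(1.34−0.225) = 6.480/1.115 = 5.812 mg/L.
e^(−k_d t) = e^(−0.225×1.040) = 0.7914; e^(−k_r t) = e^(−1.34×1.040) = 0.2482.
D = 5.812 × (0.7914 − 0.2482) + 2.76 × 0.2482 = 3.157 + 0.6850 = 3.842 mg/L.
DO = C_s − D = 8.25 − 3.842 = 4.408 mg/L.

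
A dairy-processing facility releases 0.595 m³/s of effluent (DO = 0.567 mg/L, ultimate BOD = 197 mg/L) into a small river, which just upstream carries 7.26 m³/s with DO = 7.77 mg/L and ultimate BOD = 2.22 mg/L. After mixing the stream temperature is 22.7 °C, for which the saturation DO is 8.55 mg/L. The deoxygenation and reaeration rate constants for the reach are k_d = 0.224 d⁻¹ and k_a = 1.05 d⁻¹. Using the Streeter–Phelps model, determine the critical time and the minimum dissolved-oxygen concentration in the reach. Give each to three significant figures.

Mixed DO = (7.26×7.77 + 0.595×0.567)/(7.26+0.595) = 56.75/7.855 = 7.224 mg/L.
Mixed L₀ = (7.26×2.22 + 0.595×197)/(7.855) = 133.3/7.855 = 16.97 mg/L.
Initial deficit D₀ = C_s − DO₀ = 8.55 − 7.224 = 1.326 mg/L.
t_c = (1/0.8260) ln[(1.05/0.224)(1 − 1.326×0.8260/(0.224×16.97))] = 1.211 × ln(3.338) = 1.459 d.
D_c = (0.224/1.05) × 16.97 × e^(−0.224×1.459) = 0.2133 × 16.97 × 0.7212 = 2.612 mg/L.
Minimum DO = 8.55 − 2.612 = 5.938 mg/L.

t_c ≈ 1.46 d; minimum DO ≈ 5.94 mg/L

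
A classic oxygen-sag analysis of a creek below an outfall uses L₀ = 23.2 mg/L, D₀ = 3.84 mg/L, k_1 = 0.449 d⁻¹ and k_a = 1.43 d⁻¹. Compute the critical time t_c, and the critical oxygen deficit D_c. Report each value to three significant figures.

t_c ≈ 0.723 d; D_c ≈ 5.26 mg/L

At the critical point dD/dt = 0, so k_1 L₀ e^(−k_1 t) = k_a D. Substituting D(t) from the Streeter–Phelps equation and solving for t gives
t_c = ln[(k_a/k_1)(1 − D₀(k_a−k_1)/(k_1 L₀))] / (k_a−k_1).
Here k_a−k_1 = 0.9810 d⁻¹ and 1 − D₀(k_a−k_1)/(k_1 L₀) = 1 − 3.84×0.9810/(0.449×23.2) = 0.6384, so
t_c = ln(3.185 × 0.6384) / 0.9810 = 0.7096 / 0.9810 = 0.7233 d.
D_c = (k_1/k_a) L₀ e^(−k_1 t_c) = (0.449/1.43) × 23.2 × e^(−0.449×0.7233) = 0.3140 × 23.2 × 0.7227 = 5.264 mg/L.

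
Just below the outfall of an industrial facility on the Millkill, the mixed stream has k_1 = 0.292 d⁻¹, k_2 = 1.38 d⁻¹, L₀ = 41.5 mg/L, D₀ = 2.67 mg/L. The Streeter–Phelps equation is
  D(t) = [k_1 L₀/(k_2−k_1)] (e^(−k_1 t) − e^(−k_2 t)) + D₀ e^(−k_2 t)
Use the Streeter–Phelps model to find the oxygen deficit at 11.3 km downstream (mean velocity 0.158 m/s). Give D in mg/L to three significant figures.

D ≈ 6.04 mg/L

Travel time t = x/v = 11.3 km / (0.158 m/s) = 11300 m / 0.158 m/s = 71520 s = 0.8278 d.
k_1 L₀/(k_2−k_1) = 0.292×41.5/(1.38−0.292) = 12.12/1.088 = 11.14 mg/L.
e^(−k_1 t) = e^(−0.292×0.8278) = 0.7853; e^(−k_2 t) = e^(−1.38×0.8278) = 0.3191.
D = 11.14 × (0.7853 − 0.3191) + 2.67 × 0.3191 = 5.193 + 0.8519 = 6.044 mg/L.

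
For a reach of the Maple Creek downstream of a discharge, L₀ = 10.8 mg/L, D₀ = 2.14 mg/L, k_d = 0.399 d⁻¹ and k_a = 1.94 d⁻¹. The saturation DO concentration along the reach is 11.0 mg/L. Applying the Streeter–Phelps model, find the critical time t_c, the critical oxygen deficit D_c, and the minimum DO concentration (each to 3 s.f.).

t_c ≈ 0.0857 d; D_c ≈ 2.15 mg/L; min DO ≈ 8.85 mg/L

t_c = [1/(k_a−k_d)] ln[(k_a/k_d)(1 − D₀(k_a−k_d)/(k_d L₀))]
= [1/(1.94−0.399)] ln[(1.94/0.399)(1 − 2.14×1.541/(0.399×10.8))]
= (1/1.541) ln[4.862 × 0.2347] = 0.6489 × ln(1.141) = 0.6489 × 0.1321 = 0.08574 d.
D_c = (k_d/k_a) L₀ e^(−k_d t_c) = (0.399/1.94) × 10.8 × e^(−0.399×0.08574) = 0.2057 × 10.8 × 0.9664 = 2.147 mg/L.
Minimum DO = C_s − D_c = 11.0 − 2.147 = 8.853 mg/L.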